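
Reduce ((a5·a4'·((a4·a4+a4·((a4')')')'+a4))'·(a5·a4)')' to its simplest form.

a5

((a5·a4'·((a4·a4+a4·((a4')')')'+a4))'·(a5·a4)')'
= ((a5·a4'·((a4·a4+a4·a4')'+a4))'·(a5·a4)')'   — double negation
= ((a5·a4'·(a4'+a4))'·(a5·a4)')'   — distribution
= ((a5·a4')'·(a5·a4)')'   — complement / identity
= a5·a4'+a5·a4   — De Morgan
= a5   — distribution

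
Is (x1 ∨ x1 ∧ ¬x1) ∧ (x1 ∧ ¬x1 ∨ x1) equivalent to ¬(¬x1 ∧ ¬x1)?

Yes

E1: (x1 ∨ x1 ∧ ¬x1) ∧ (x1 ∧ ¬x1 ∨ x1)
    = x1 ∧ ¬x1 ∨ x1 ∧ x1
    = x1
E2: ¬(¬x1 ∧ ¬x1)
    = x1 ∨ x1
    = x1
Both reduce to x1, so they are equivalent.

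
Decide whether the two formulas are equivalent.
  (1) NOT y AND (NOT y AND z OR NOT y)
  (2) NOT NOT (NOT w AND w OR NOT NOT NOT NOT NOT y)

Yes

E1: NOT y AND (NOT y AND z OR NOT y)
    = NOT y AND NOT y
    = NOT y
E2: NOT NOT (NOT w AND w OR NOT NOT NOT NOT NOT y)
    = NOT w AND w OR NOT NOT NOT NOT NOT y
    = NOT w AND w OR NOT NOT NOT y
    = NOT NOT NOT y
    = NOT y
Both reduce to NOT y, so they are equivalent.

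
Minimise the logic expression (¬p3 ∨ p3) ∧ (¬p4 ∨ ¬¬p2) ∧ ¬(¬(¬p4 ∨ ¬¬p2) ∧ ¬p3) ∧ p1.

(¬p4 ∨ p2) ∧ p1

(¬p3 ∨ p3) ∧ (¬p4 ∨ ¬¬p2) ∧ ¬(¬(¬p4 ∨ ¬¬p2) ∧ ¬p3) ∧ p1
= (¬p4 ∨ ¬¬p2) ∧ ¬(¬(¬p4 ∨ ¬¬p2) ∧ ¬p3) ∧ p1   — complement / identity
= (¬p4 ∨ ¬¬p2) ∧ (¬p4 ∨ ¬¬p2 ∨ p3) ∧ p1   — De Morgan
= (¬p4 ∨ ¬¬p2) ∧ p1   — absorption
= (¬p4 ∨ p2) ∧ p1   — double negation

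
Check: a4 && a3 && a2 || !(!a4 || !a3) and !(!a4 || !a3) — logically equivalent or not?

E1: a4 && a3 && a2 || !(!a4 || !a3)
    = a4 && a3 && a2 || a4 && a3
    = a4 && a3
E2: !(!a4 || !a3)
    = a4 && a3
Both reduce to a4 && a3, so they are equivalent.

Yes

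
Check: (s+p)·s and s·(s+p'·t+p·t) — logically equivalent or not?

E1: (s+p)·s
    = s   [absorption]
E2: s·(s+p'·t+p·t)
    = s·(s+t)   [distribution]
    = s   [absorption]
Both reduce to s, so they are equivalent.

Yes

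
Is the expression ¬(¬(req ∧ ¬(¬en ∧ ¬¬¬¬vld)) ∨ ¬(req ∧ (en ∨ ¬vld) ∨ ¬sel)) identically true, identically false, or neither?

¬(¬(req ∧ ¬(¬en ∧ ¬¬¬¬vld)) ∨ ¬(req ∧ (en ∨ ¬vld) ∨ ¬sel))
= ¬(¬(req ∧ ¬(¬en ∧ ¬¬vld)) ∨ ¬(req ∧ (en ∨ ¬vld) ∨ ¬sel))   — double negation
= req ∧ ¬(¬en ∧ ¬¬vld) ∧ (req ∧ (en ∨ ¬vld) ∨ ¬sel)   — De Morgan
= req ∧ (en ∨ ¬vld) ∧ (req ∧ (en ∨ ¬vld) ∨ ¬sel)   — De Morgan
= req ∧ (en ∨ ¬vld)   — absorption
This depends on en, req, vld, so it is not a constant.

neither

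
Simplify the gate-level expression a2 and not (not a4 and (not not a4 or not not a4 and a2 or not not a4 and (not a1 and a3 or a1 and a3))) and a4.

a2 and a4

a2 and not (not a4 and (not not a4 or not not a4 and a2 or not not a4 and (not a1 and a3 or a1 and a3))) and a4
= a2 and not (not a4 and (not not a4 or not not a4 and a2 or not not a4 and a3)) and a4   (distribution)
= a2 and not (not a4 and (not not a4 or not not a4 and a3)) and a4   (absorption)
= a2 and not (not a4 and not not a4) and a4   (absorption)
= a2 and (a4 or not a4) and a4   (De Morgan)
= a2 and a4   (complement / identity)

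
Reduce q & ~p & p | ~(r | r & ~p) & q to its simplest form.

q & ~p & p | ~(r | r & ~p) & q
= (~p & p | ~(r | r & ~p)) & q   — distribution
= ~(r | r & ~p) & q   — complement / identity
= ~r & q   — absorption

~r & q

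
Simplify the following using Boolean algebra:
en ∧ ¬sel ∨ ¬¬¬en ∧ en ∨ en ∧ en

en

en ∧ ¬sel ∨ ¬¬¬en ∧ en ∨ en ∧ en
= en ∧ ¬sel ∨ ¬en ∧ en ∨ en ∧ en   (double negation)
= en ∧ ¬sel ∨ en   (distribution)
= en   (absorption)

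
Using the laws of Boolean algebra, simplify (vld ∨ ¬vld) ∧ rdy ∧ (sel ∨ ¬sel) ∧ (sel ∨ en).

rdy ∧ (sel ∨ en)

(vld ∨ ¬vld) ∧ rdy ∧ (sel ∨ ¬sel) ∧ (sel ∨ en)
= (vld ∨ ¬vld) ∧ rdy ∧ (sel ∨ en)
= rdy ∧ (sel ∨ en)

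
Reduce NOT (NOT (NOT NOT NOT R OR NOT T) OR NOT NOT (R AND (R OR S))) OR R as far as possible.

TRUE

NOT (NOT (NOT NOT NOT R OR NOT T) OR NOT NOT (R AND (R OR S))) OR R
= NOT (NOT NOT R AND T OR NOT NOT (R AND (R OR S))) OR R   (De Morgan)
= NOT (NOT NOT R AND T OR NOT NOT R) OR R   (absorption)
= NOT NOT NOT R OR R   (absorption)
= NOT R OR R   (double negation)
= TRUE   (complement)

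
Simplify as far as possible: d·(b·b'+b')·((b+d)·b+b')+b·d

d

d·(b·b'+b')·((b+d)·b+b')+b·d
= d·(b·b'+b')·(b+b')+b·d
= d·b'·(b+b')+b·d
= d·b'+b·d
= d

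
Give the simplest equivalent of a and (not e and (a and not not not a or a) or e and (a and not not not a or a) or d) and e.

a and (not e and (a and not not not a or a) or e and (a and not not not a or a) or d) and e
= a and (a and not not not a or a or d) and e   (distribution)
= a and (a and not a or a or d) and e   (double negation)
= a and (a or d) and e   (complement / identity)
= a and e   (absorption)

a and e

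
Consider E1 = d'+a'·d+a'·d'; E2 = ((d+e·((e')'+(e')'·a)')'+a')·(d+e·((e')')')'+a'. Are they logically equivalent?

E1: d'+a'·d+a'·d'
    = d'+a'   (distribution)
E2: ((d+e·((e')'+(e')'·a)')'+a')·(d+e·((e')')')'+a'
    = ((d+e·((e')')')'+a')·(d+e·((e')')')'+a'   (absorption)
    = (d+e·((e')')')'+a'   (absorption)
    = (d+e·e')'+a'   (double negation)
    = d'+a'   (complement / identity)
Both reduce to d'+a', so they are equivalent.

Yes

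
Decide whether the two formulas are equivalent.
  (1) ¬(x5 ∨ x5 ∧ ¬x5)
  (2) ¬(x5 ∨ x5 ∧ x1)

E1: ¬(x5 ∨ x5 ∧ ¬x5)
    = ¬x5
E2: ¬(x5 ∨ x5 ∧ x1)
    = ¬x5
Both reduce to ¬x5, so they are equivalent.

Yes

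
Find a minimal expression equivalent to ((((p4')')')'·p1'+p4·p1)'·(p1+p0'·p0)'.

((((p4')')')'·p1'+p4·p1)'·(p1+p0'·p0)'
= ((((p4')')')'·p1'+p4·p1)'·p1'
= ((p4')'·p1'+p4·p1)'·p1'
= (p4·p1'+p4·p1)'·p1'
= p4'·p1'

p4'·p1'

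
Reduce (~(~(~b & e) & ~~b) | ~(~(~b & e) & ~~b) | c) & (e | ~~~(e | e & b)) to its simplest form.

~b | c

(~(~(~b & e) & ~~b) | ~(~(~b & e) & ~~b) | c) & (e | ~~~(e | e & b))
= (~(~(~b & e) & ~~b) | ~(~(~b & e) & ~~b) | c) & (e | ~(e | e & b))
= (~(~(~b & e) & ~~b) | ~(~(~b & e) & ~~b) | c) & (e | ~e)
= (~(~(~b & e) & ~~b) | c) & (e | ~e)
= ~(~(~b & e) & ~~b) | c
= ~b & e | ~b | c
= ~b | c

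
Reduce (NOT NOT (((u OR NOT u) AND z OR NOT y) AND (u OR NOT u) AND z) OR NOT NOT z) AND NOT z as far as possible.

FALSE

(NOT NOT (((u OR NOT u) AND z OR NOT y) AND (u OR NOT u) AND z) OR NOT NOT z) AND NOT z
= (NOT NOT ((u OR NOT u) AND z) OR NOT NOT z) AND NOT z   — absorption
= (NOT NOT z OR NOT NOT z) AND NOT z   — complement / identity
= NOT NOT z AND NOT z   — idempotence
= z AND NOT z   — double negation
= FALSE   — complement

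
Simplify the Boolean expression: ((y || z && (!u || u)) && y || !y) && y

y

((y || z && (!u || u)) && y || !y) && y
= ((y || z) && y || !y) && y   — complement / identity
= (y || !y) && y   — absorption
= y   — complement / identity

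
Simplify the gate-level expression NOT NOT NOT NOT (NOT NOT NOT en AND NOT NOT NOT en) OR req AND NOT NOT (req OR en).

NOT NOT NOT NOT (NOT NOT NOT en AND NOT NOT NOT en) OR req AND NOT NOT (req OR en)
= NOT NOT NOT NOT (NOT NOT NOT en AND NOT NOT NOT en) OR req AND (req OR en)
= NOT NOT (NOT NOT NOT en AND NOT NOT NOT en) OR req AND (req OR en)
= NOT NOT NOT NOT NOT en OR req AND (req OR en)
= NOT NOT NOT NOT NOT en OR req
= NOT NOT NOT en OR req
= NOT en OR req

NOT en OR req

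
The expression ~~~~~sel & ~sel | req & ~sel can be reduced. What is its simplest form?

~sel

~~~~~sel & ~sel | req & ~sel
= (~~~~~sel | req) & ~sel   [distribution]
= (~~~sel | req) & ~sel   [double negation]
= (~sel | req) & ~sel   [double negation]
= ~sel   [absorption]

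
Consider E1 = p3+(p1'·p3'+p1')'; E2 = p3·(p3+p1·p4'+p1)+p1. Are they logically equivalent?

Yes

E1: p3+(p1'·p3'+p1')'
    = p3+(p1')'   [absorption]
    = p3+p1   [double negation]
E2: p3·(p3+p1·p4'+p1)+p1
    = p3·(p3+p1)+p1   [absorption]
    = p3+p1   [absorption]
Both reduce to p3+p1, so they are equivalent.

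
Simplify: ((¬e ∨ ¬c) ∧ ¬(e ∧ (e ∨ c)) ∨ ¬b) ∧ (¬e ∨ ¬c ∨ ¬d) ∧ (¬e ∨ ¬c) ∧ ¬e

¬e

((¬e ∨ ¬c) ∧ ¬(e ∧ (e ∨ c)) ∨ ¬b) ∧ (¬e ∨ ¬c ∨ ¬d) ∧ (¬e ∨ ¬c) ∧ ¬e
= ((¬e ∨ ¬c) ∧ ¬(e ∧ (e ∨ c)) ∨ ¬b) ∧ (¬e ∨ ¬c) ∧ ¬e   — absorption
= ((¬e ∨ ¬c) ∧ ¬e ∨ ¬b) ∧ (¬e ∨ ¬c) ∧ ¬e   — absorption
= (¬e ∨ ¬c) ∧ ¬e   — absorption
= ¬e   — absorption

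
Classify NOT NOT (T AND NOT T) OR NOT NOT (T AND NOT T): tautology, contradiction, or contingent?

NOT NOT (T AND NOT T) OR NOT NOT (T AND NOT T)
= NOT NOT (T AND NOT T)   [idempotence]
= T AND NOT T   [double negation]
= FALSE   [complement]

contradiction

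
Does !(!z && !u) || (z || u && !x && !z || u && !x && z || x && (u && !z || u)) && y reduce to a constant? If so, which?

!(!z && !u) || (z || u && !x && !z || u && !x && z || x && (u && !z || u)) && y
= z || u || (z || u && !x && !z || u && !x && z || x && (u && !z || u)) && y   (De Morgan)
= z || u || (z || u && !x && !z || u && !x && z || x && u) && y   (absorption)
= z || u || (z || u && !x || x && u) && y   (distribution)
= z || u || (z || u) && y   (distribution)
= z || u   (absorption)
This depends on u, z, so it is not a constant.

no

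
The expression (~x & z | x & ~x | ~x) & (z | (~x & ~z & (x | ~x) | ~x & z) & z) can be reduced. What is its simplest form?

~x & z

(~x & z | x & ~x | ~x) & (z | (~x & ~z & (x | ~x) | ~x & z) & z)
= (~x & z | x & ~x | ~x) & (z | (~x & ~z | ~x & z) & z)   — complement / identity
= (~x & z | x & ~x | ~x) & (z | ~x & z)   — distribution
= (~x & z | ~x) & (z | ~x & z)   — complement / identity
= ~x & z | ~x & z   — distribution
= ~x & z   — idempotence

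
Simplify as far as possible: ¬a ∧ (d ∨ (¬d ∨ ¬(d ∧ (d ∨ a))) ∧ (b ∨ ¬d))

¬a

¬a ∧ (d ∨ (¬d ∨ ¬(d ∧ (d ∨ a))) ∧ (b ∨ ¬d))
= ¬a ∧ (d ∨ (¬d ∨ ¬d) ∧ (b ∨ ¬d))
= ¬a ∧ (d ∨ ¬d ∧ b ∨ ¬d)
= ¬a ∧ (d ∨ ¬d)
= ¬a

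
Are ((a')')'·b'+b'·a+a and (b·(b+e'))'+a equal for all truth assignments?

E1: ((a')')'·b'+b'·a+a
    = a'·b'+b'·a+a   — double negation
    = b'+a   — distribution
E2: (b·(b+e'))'+a
    = b'+a   — absorption
Both reduce to b'+a, so they are equivalent.

Yes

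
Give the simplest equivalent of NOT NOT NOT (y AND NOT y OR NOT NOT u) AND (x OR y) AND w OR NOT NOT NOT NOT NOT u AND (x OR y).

NOT NOT NOT (y AND NOT y OR NOT NOT u) AND (x OR y) AND w OR NOT NOT NOT NOT NOT u AND (x OR y)
= NOT NOT NOT NOT NOT u AND (x OR y) AND w OR NOT NOT NOT NOT NOT u AND (x OR y)   [complement / identity]
= NOT NOT NOT NOT NOT u AND (x OR y)   [absorption]
= NOT NOT NOT u AND (x OR y)   [double negation]
= NOT u AND (x OR y)   [double negation]

NOT u AND (x OR y)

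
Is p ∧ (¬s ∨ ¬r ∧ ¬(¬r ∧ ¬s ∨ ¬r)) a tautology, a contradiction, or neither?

neither

p ∧ (¬s ∨ ¬r ∧ ¬(¬r ∧ ¬s ∨ ¬r))
= p ∧ (¬s ∨ ¬r ∧ ¬¬r)   — absorption
= p ∧ (¬s ∨ ¬r ∧ r)   — double negation
= p ∧ ¬s   — complement / identity
This depends on p, s, so it is not a constant.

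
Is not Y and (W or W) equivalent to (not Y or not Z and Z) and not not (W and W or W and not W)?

Yes

E1: not Y and (W or W)
    = not Y and W   (idempotence)
E2: (not Y or not Z and Z) and not not (W and W or W and not W)
    = not Y and not not (W and W or W and not W)   (complement / identity)
    = not Y and not not W   (distribution)
    = not Y and W   (double negation)
Both reduce to not Y and W, so they are equivalent.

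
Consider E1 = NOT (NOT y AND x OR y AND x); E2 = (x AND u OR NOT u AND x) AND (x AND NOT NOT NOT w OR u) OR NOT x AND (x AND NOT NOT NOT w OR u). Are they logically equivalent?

No

E1: NOT (NOT y AND x OR y AND x)
    = NOT x
E2: (x AND u OR NOT u AND x) AND (x AND NOT NOT NOT w OR u) OR NOT x AND (x AND NOT NOT NOT w OR u)
    = x AND (x AND NOT NOT NOT w OR u) OR NOT x AND (x AND NOT NOT NOT w OR u)
    = x AND NOT NOT NOT w OR u
    = x AND NOT w OR u
These differ: at u=0, w=1, x=0, y=0, E1 = 1 but E2 = 0.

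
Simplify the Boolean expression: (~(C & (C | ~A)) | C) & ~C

(~(C & (C | ~A)) | C) & ~C
= (~C | C) & ~C
= ~C

~C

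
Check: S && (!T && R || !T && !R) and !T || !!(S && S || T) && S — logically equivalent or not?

No

E1: S && (!T && R || !T && !R)
    = S && !T   (distribution)
E2: !T || !!(S && S || T) && S
    = !T || (S && S || T) && S   (double negation)
    = !T || (S || T) && S   (idempotence)
    = !T || S   (absorption)
These differ: at R=0, S=0, T=0, E1 = 0 but E2 = 1.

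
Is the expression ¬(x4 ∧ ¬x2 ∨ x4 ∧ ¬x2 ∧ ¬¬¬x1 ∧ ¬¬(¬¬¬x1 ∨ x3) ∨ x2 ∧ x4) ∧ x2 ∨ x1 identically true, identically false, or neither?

¬(x4 ∧ ¬x2 ∨ x4 ∧ ¬x2 ∧ ¬¬¬x1 ∧ ¬¬(¬¬¬x1 ∨ x3) ∨ x2 ∧ x4) ∧ x2 ∨ x1
= ¬(x4 ∧ ¬x2 ∨ x4 ∧ ¬x2 ∧ ¬¬¬x1 ∧ (¬¬¬x1 ∨ x3) ∨ x2 ∧ x4) ∧ x2 ∨ x1
= ¬(x4 ∧ ¬x2 ∨ x4 ∧ ¬x2 ∧ ¬¬¬x1 ∨ x2 ∧ x4) ∧ x2 ∨ x1
= ¬(x4 ∧ ¬x2 ∨ x4 ∧ ¬x2 ∧ ¬x1 ∨ x2 ∧ x4) ∧ x2 ∨ x1
= ¬(x4 ∧ ¬x2 ∨ x2 ∧ x4) ∧ x2 ∨ x1
= ¬x4 ∧ x2 ∨ x1
This depends on x1, x2, x4, so it is not a constant.

neither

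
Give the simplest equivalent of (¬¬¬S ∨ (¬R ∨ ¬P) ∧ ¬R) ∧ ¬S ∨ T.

¬S ∨ T

(¬¬¬S ∨ (¬R ∨ ¬P) ∧ ¬R) ∧ ¬S ∨ T
= (¬¬¬S ∨ ¬R) ∧ ¬S ∨ T
= (¬S ∨ ¬R) ∧ ¬S ∨ T
= ¬S ∨ T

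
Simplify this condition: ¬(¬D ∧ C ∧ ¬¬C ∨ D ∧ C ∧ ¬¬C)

¬C

¬(¬D ∧ C ∧ ¬¬C ∨ D ∧ C ∧ ¬¬C)
= ¬(C ∧ ¬¬C)   (distribution)
= ¬(C ∧ C)   (double negation)
= ¬C   (idempotence)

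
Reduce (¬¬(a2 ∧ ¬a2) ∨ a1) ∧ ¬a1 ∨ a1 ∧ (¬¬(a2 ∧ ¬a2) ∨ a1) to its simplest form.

(¬¬(a2 ∧ ¬a2) ∨ a1) ∧ ¬a1 ∨ a1 ∧ (¬¬(a2 ∧ ¬a2) ∨ a1)
= ¬¬(a2 ∧ ¬a2) ∨ a1
= a2 ∧ ¬a2 ∨ a1
= a1

a1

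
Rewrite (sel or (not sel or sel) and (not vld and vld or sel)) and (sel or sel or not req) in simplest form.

sel

(sel or (not sel or sel) and (not vld and vld or sel)) and (sel or sel or not req)
= (sel or not vld and vld or sel) and (sel or sel or not req)
= (sel or sel) and (sel or sel or not req)
= sel or sel
= sel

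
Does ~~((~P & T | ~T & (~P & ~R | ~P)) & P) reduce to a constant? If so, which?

yes, False

~~((~P & T | ~T & (~P & ~R | ~P)) & P)
= ~~((~P & T | ~T & ~P) & P)   [absorption]
= ~~(~P & P)   [distribution]
= ~P & P   [double negation]
= 0   [complement]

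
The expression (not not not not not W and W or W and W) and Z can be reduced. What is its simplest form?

(not not not not not W and W or W and W) and Z
= (not not not W and W or W and W) and Z   (double negation)
= (not W and W or W and W) and Z   (double negation)
= W and Z   (distribution)

W and Z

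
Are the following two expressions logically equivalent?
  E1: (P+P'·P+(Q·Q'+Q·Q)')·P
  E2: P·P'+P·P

E1: (P+P'·P+(Q·Q'+Q·Q)')·P
    = (P+(Q·Q'+Q·Q)')·P   — complement / identity
    = (P+Q')·P   — distribution
    = P   — absorption
E2: P·P'+P·P
    = P   — distribution
Both reduce to P, so they are equivalent.

Yes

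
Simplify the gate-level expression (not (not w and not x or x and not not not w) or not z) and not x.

(not (not w and not x or x and not not not w) or not z) and not x
= (not (not w and not x or x and not w) or not z) and not x
= (not not w or not z) and not x
= (w or not z) and not x

(w or not z) and not x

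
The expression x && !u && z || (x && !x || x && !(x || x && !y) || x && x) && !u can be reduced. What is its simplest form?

x && !u

x && !u && z || (x && !x || x && !(x || x && !y) || x && x) && !u
= x && !u && z || (x && !(x || x && !y) || x && x) && !u   (complement / identity)
= x && !u && z || (x && !x || x && x) && !u   (absorption)
= x && !u && z || x && !u   (distribution)
= x && !u   (absorption)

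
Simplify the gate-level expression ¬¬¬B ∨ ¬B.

¬B

¬¬¬B ∨ ¬B
= ¬B ∨ ¬B   [double negation]
= ¬B   [idempotence]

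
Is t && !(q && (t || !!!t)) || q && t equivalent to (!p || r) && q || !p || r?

No

E1: t && !(q && (t || !!!t)) || q && t
    = t && !(q && (t || !t)) || q && t
    = t && !q || q && t
    = t
E2: (!p || r) && q || !p || r
    = !p || r
These differ: at p=0, q=0, r=1, t=0, E1 = 0 but E2 = 1.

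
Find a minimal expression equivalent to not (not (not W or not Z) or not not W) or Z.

not (not (not W or not Z) or not not W) or Z
= (not W or not Z) and not W or Z   [De Morgan]
= not W or Z   [absorption]

not W or Z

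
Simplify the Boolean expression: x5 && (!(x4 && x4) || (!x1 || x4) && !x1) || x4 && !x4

x5 && (!x4 || !x1)

x5 && (!(x4 && x4) || (!x1 || x4) && !x1) || x4 && !x4
= x5 && (!x4 || (!x1 || x4) && !x1) || x4 && !x4   — idempotence
= x5 && (!x4 || (!x1 || x4) && !x1)   — complement / identity
= x5 && (!x4 || !x1)   — absorption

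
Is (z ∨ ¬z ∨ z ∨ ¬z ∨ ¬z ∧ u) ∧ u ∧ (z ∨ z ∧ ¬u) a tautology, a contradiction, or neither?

neither

(z ∨ ¬z ∨ z ∨ ¬z ∨ ¬z ∧ u) ∧ u ∧ (z ∨ z ∧ ¬u)
= (z ∨ ¬z ∨ z ∨ ¬z) ∧ u ∧ (z ∨ z ∧ ¬u)   (absorption)
= (z ∨ ¬z) ∧ u ∧ (z ∨ z ∧ ¬u)   (idempotence)
= (z ∨ ¬z) ∧ u ∧ z   (absorption)
= u ∧ z   (complement / identity)
This depends on u, z, so it is not a constant.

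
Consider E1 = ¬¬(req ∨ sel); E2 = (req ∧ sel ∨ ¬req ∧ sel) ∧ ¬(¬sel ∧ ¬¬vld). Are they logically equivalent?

No

E1: ¬¬(req ∨ sel)
    = req ∨ sel   [double negation]
E2: (req ∧ sel ∨ ¬req ∧ sel) ∧ ¬(¬sel ∧ ¬¬vld)
    = sel ∧ ¬(¬sel ∧ ¬¬vld)   [distribution]
    = sel ∧ (sel ∨ ¬vld)   [De Morgan]
    = sel   [absorption]
These differ: at req=1, sel=0, vld=1, E1 = 1 but E2 = 0.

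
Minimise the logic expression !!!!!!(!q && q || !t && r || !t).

!t

!!!!!!(!q && q || !t && r || !t)
= !!!!(!q && q || !t && r || !t)
= !!!!(!t && r || !t)
= !!!!!t
= !!!t
= !t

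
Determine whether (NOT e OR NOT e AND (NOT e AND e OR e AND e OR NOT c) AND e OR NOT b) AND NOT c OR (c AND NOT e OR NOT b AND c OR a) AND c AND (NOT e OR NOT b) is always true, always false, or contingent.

(NOT e OR NOT e AND (NOT e AND e OR e AND e OR NOT c) AND e OR NOT b) AND NOT c OR (c AND NOT e OR NOT b AND c OR a) AND c AND (NOT e OR NOT b)
= (NOT e OR NOT e AND (e OR NOT c) AND e OR NOT b) AND NOT c OR (c AND NOT e OR NOT b AND c OR a) AND c AND (NOT e OR NOT b)   — distribution
= (NOT e OR NOT e AND (e OR NOT c) AND e OR NOT b) AND NOT c OR (c AND (NOT e OR NOT b) OR a) AND c AND (NOT e OR NOT b)   — distribution
= (NOT e OR NOT e AND e OR NOT b) AND NOT c OR (c AND (NOT e OR NOT b) OR a) AND c AND (NOT e OR NOT b)   — absorption
= (NOT e OR NOT e AND e OR NOT b) AND NOT c OR c AND (NOT e OR NOT b)   — absorption
= (NOT e OR NOT b) AND NOT c OR c AND (NOT e OR NOT b)   — complement / identity
= NOT e OR NOT b   — distribution
This depends on b, e, so it is not a constant.

contingent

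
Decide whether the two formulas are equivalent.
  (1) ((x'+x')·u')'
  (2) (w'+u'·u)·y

E1: ((x'+x')·u')'
    = (x'·u')'   (idempotence)
    = x+u   (De Morgan)
E2: (w'+u'·u)·y
    = w'·y   (complement / identity)
These differ: at u=1, w=0, x=1, y=0, E1 = 1 but E2 = 0.

No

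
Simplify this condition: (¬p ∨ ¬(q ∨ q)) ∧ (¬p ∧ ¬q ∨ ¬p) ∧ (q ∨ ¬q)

¬p

(¬p ∨ ¬(q ∨ q)) ∧ (¬p ∧ ¬q ∨ ¬p) ∧ (q ∨ ¬q)
= (¬p ∨ ¬q) ∧ (¬p ∧ ¬q ∨ ¬p) ∧ (q ∨ ¬q)   (idempotence)
= (¬p ∨ ¬q) ∧ ¬p ∧ (q ∨ ¬q)   (absorption)
= ¬p ∧ (q ∨ ¬q)   (absorption)
= ¬p   (complement / identity)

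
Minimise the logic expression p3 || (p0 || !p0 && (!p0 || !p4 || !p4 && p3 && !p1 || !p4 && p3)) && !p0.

p3 || (p0 || !p0 && (!p0 || !p4 || !p4 && p3 && !p1 || !p4 && p3)) && !p0
= p3 || (p0 || !p0 && (!p0 || !p4 || !p4 && p3)) && !p0   [absorption]
= p3 || (p0 || !p0 && (!p0 || !p4)) && !p0   [absorption]
= p3 || (p0 || !p0) && !p0   [absorption]
= p3 || !p0   [complement / identity]

p3 || !p0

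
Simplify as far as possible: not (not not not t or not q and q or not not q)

t and not q

not (not not not t or not q and q or not not q)
= not (not t or not q and q or not not q)
= not (not t or not not q)
= t and not q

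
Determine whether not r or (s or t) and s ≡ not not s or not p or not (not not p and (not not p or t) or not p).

E1: not r or (s or t) and s
    = not r or s   (absorption)
E2: not not s or not p or not (not not p and (not not p or t) or not p)
    = not not s or not p or not (not not p or not p)   (absorption)
    = not not s or not p or not p and p   (De Morgan)
    = not not s or not p   (complement / identity)
    = s or not p   (double negation)
These differ: at p=0, r=1, s=0, t=0, E1 = 0 but E2 = 1.

No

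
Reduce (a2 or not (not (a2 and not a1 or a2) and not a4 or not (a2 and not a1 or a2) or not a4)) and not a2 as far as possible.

(a2 or not (not (a2 and not a1 or a2) and not a4 or not (a2 and not a1 or a2) or not a4)) and not a2
= (a2 or not (not (a2 and not a1 or a2) or not a4)) and not a2   [absorption]
= (a2 or not (not a2 or not a4)) and not a2   [absorption]
= (a2 or a2 and a4) and not a2   [De Morgan]
= a2 and not a2   [absorption]
= False   [complement]

False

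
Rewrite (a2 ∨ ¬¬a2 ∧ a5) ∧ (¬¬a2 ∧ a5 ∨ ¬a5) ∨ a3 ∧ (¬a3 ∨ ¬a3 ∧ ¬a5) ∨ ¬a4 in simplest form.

a2 ∨ ¬a4

(a2 ∨ ¬¬a2 ∧ a5) ∧ (¬¬a2 ∧ a5 ∨ ¬a5) ∨ a3 ∧ (¬a3 ∨ ¬a3 ∧ ¬a5) ∨ ¬a4
= (a2 ∨ ¬¬a2 ∧ a5) ∧ (¬¬a2 ∧ a5 ∨ ¬a5) ∨ a3 ∧ ¬a3 ∨ ¬a4   — absorption
= ¬¬a2 ∧ a5 ∨ a2 ∧ ¬a5 ∨ a3 ∧ ¬a3 ∨ ¬a4   — distribution
= a2 ∧ a5 ∨ a2 ∧ ¬a5 ∨ a3 ∧ ¬a3 ∨ ¬a4   — double negation
= a2 ∧ a5 ∨ a2 ∧ ¬a5 ∨ ¬a4   — complement / identity
= a2 ∨ ¬a4   — distribution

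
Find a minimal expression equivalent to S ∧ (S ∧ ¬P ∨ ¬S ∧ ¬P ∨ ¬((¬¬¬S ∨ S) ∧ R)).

S ∧ (¬P ∨ ¬R)

S ∧ (S ∧ ¬P ∨ ¬S ∧ ¬P ∨ ¬((¬¬¬S ∨ S) ∧ R))
= S ∧ (S ∧ ¬P ∨ ¬S ∧ ¬P ∨ ¬((¬S ∨ S) ∧ R))   [double negation]
= S ∧ (¬P ∨ ¬((¬S ∨ S) ∧ R))   [distribution]
= S ∧ (¬P ∨ ¬R)   [complement / identity]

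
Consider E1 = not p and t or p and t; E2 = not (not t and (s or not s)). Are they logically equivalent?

E1: not p and t or p and t
    = t   [distribution]
E2: not (not t and (s or not s))
    = not not t   [complement / identity]
    = t   [double negation]
Both reduce to t, so they are equivalent.

Yes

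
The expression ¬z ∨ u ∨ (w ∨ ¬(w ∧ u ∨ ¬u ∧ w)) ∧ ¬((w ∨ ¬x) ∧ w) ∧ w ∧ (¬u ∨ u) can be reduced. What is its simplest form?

¬z ∨ u

¬z ∨ u ∨ (w ∨ ¬(w ∧ u ∨ ¬u ∧ w)) ∧ ¬((w ∨ ¬x) ∧ w) ∧ w ∧ (¬u ∨ u)
= ¬z ∨ u ∨ (w ∨ ¬w) ∧ ¬((w ∨ ¬x) ∧ w) ∧ w ∧ (¬u ∨ u)   (distribution)
= ¬z ∨ u ∨ ¬((w ∨ ¬x) ∧ w) ∧ w ∧ (¬u ∨ u)   (complement / identity)
= ¬z ∨ u ∨ ¬((w ∨ ¬x) ∧ w) ∧ w   (complement / identity)
= ¬z ∨ u ∨ ¬w ∧ w   (absorption)
= ¬z ∨ u   (complement / identity)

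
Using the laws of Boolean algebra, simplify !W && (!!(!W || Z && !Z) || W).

!W

!W && (!!(!W || Z && !Z) || W)
= !W && (!!!W || W)   — complement / identity
= !W && (!W || W)   — double negation
= !W   — complement / identity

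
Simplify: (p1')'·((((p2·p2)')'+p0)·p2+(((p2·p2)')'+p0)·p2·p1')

p1·p2

(p1')'·((((p2·p2)')'+p0)·p2+(((p2·p2)')'+p0)·p2·p1')
= (p1')'·(((p2·p2)')'+p0)·p2
= p1·(((p2·p2)')'+p0)·p2
= p1·(p2·p2+p0)·p2
= p1·(p2+p0)·p2
= p1·p2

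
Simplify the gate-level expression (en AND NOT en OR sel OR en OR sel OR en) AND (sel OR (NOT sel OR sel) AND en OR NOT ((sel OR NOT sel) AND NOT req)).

(en AND NOT en OR sel OR en OR sel OR en) AND (sel OR (NOT sel OR sel) AND en OR NOT ((sel OR NOT sel) AND NOT req))
= (sel OR en OR sel OR en) AND (sel OR (NOT sel OR sel) AND en OR NOT ((sel OR NOT sel) AND NOT req))   [complement / identity]
= (sel OR en OR sel OR en) AND (sel OR (NOT sel OR sel) AND en OR NOT NOT req)   [complement / identity]
= (sel OR en OR sel OR en) AND (sel OR en OR NOT NOT req)   [complement / identity]
= (sel OR en) AND NOT NOT req OR sel OR en   [distribution]
= (sel OR en) AND req OR sel OR en   [double negation]
= sel OR en   [absorption]

sel OR en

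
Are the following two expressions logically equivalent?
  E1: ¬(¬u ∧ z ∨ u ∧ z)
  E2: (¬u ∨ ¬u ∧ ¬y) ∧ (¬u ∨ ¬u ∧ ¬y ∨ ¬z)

No

E1: ¬(¬u ∧ z ∨ u ∧ z)
    = ¬(z ∧ (¬u ∨ u))   [distribution]
    = ¬z   [complement / identity]
E2: (¬u ∨ ¬u ∧ ¬y) ∧ (¬u ∨ ¬u ∧ ¬y ∨ ¬z)
    = ¬u ∨ ¬u ∧ ¬y   [absorption]
    = ¬u   [absorption]
These differ: at u=0, y=1, z=1, E1 = 0 but E2 = 1.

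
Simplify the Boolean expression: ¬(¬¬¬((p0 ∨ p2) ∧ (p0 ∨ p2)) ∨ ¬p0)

¬(¬¬¬((p0 ∨ p2) ∧ (p0 ∨ p2)) ∨ ¬p0)
= ¬(¬¬¬(p0 ∨ p2) ∨ ¬p0)   [idempotence]
= ¬(¬(p0 ∨ p2) ∨ ¬p0)   [double negation]
= (p0 ∨ p2) ∧ p0   [De Morgan]
= p0   [absorption]

p0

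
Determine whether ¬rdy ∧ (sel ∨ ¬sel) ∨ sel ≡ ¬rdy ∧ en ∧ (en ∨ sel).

No

E1: ¬rdy ∧ (sel ∨ ¬sel) ∨ sel
    = ¬rdy ∨ sel   [complement / identity]
E2: ¬rdy ∧ en ∧ (en ∨ sel)
    = ¬rdy ∧ en   [absorption]
These differ: at en=0, rdy=0, sel=1, E1 = 1 but E2 = 0.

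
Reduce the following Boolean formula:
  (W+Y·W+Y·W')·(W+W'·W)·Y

(W+Y·W+Y·W')·(W+W'·W)·Y
= (W+Y)·(W+W'·W)·Y
= (W+Y)·W·Y
= W·Y

W·Y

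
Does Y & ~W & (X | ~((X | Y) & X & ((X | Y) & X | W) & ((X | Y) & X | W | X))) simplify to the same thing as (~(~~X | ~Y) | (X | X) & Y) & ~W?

E1: Y & ~W & (X | ~((X | Y) & X & ((X | Y) & X | W) & ((X | Y) & X | W | X)))
    = Y & ~W & (X | ~((X | Y) & X & ((X | Y) & X | W)))   (absorption)
    = Y & ~W & (X | ~((X | Y) & X))   (absorption)
    = Y & ~W & (X | ~X)   (absorption)
    = Y & ~W   (complement / identity)
E2: (~(~~X | ~Y) | (X | X) & Y) & ~W
    = (~X & Y | (X | X) & Y) & ~W   (De Morgan)
    = (~X & Y | X & Y) & ~W   (idempotence)
    = Y & ~W   (distribution)
Both reduce to Y & ~W, so they are equivalent.

Yes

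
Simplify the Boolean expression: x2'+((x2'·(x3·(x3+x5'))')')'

x2'

x2'+((x2'·(x3·(x3+x5'))')')'
= x2'+((x2'·x3')')'   (absorption)
= x2'+x2'·x3'   (double negation)
= x2'   (absorption)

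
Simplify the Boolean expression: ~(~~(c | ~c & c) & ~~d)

~(~~(c | ~c & c) & ~~d)
= ~(c | ~c & c) | ~d   [De Morgan]
= ~c | ~d   [complement / identity]

~c | ~d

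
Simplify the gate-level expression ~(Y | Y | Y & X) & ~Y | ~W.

~Y | ~W

~(Y | Y | Y & X) & ~Y | ~W
= ~(Y | Y) & ~Y | ~W   — absorption
= ~Y & ~Y | ~W   — idempotence
= ~Y | ~W   — idempotence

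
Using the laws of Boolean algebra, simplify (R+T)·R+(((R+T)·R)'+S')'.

R

(R+T)·R+(((R+T)·R)'+S')'
= (R+T)·R+(R+T)·R·S   [De Morgan]
= (R+T)·R   [absorption]
= R   [absorption]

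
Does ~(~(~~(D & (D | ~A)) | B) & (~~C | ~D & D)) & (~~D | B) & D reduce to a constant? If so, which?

~(~(~~(D & (D | ~A)) | B) & (~~C | ~D & D)) & (~~D | B) & D
= ~(~(~~(D & (D | ~A)) | B) & ~~C) & (~~D | B) & D   — complement / identity
= (~~(D & (D | ~A)) | B | ~C) & (~~D | B) & D   — De Morgan
= (~~D | B | ~C) & (~~D | B) & D   — absorption
= (~~D | B) & D   — absorption
= (D | B) & D   — double negation
= D   — absorption
This depends on D, so it is not a constant.

no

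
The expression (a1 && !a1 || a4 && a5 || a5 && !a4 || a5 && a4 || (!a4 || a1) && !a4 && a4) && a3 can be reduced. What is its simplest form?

a5 && a3

(a1 && !a1 || a4 && a5 || a5 && !a4 || a5 && a4 || (!a4 || a1) && !a4 && a4) && a3
= (a4 && a5 || a5 && !a4 || a5 && a4 || (!a4 || a1) && !a4 && a4) && a3   — complement / identity
= (a5 || a5 && a4 || (!a4 || a1) && !a4 && a4) && a3   — distribution
= (a5 || (!a4 || a1) && !a4 && a4) && a3   — absorption
= (a5 || !a4 && a4) && a3   — absorption
= a5 && a3   — complement / identity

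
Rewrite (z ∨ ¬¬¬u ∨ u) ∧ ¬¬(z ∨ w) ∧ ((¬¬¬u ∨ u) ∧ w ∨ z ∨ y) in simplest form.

w ∨ z

(z ∨ ¬¬¬u ∨ u) ∧ ¬¬(z ∨ w) ∧ ((¬¬¬u ∨ u) ∧ w ∨ z ∨ y)
= (z ∨ ¬¬¬u ∨ u) ∧ (z ∨ w) ∧ ((¬¬¬u ∨ u) ∧ w ∨ z ∨ y)
= ((¬¬¬u ∨ u) ∧ w ∨ z) ∧ ((¬¬¬u ∨ u) ∧ w ∨ z ∨ y)
= (¬¬¬u ∨ u) ∧ w ∨ z
= (¬u ∨ u) ∧ w ∨ z
= w ∨ z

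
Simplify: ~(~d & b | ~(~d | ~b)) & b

0

~(~d & b | ~(~d | ~b)) & b
= ~(~d & b | d & b) & b   (De Morgan)
= ~b & b   (distribution)
= 0   (complement)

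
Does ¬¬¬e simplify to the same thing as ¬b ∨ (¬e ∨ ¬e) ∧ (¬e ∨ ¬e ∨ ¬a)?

E1: ¬¬¬e
    = ¬e
E2: ¬b ∨ (¬e ∨ ¬e) ∧ (¬e ∨ ¬e ∨ ¬a)
    = ¬b ∨ ¬e ∨ ¬e
    = ¬b ∨ ¬e
These differ: at a=0, b=0, e=1, E1 = 0 but E2 = 1.

No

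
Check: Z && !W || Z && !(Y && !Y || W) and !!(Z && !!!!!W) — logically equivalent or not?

E1: Z && !W || Z && !(Y && !Y || W)
    = Z && !W || Z && !W   [complement / identity]
    = Z && !W   [idempotence]
E2: !!(Z && !!!!!W)
    = Z && !!!!!W   [double negation]
    = Z && !!!W   [double negation]
    = Z && !W   [double negation]
Both reduce to Z && !W, so they are equivalent.

Yes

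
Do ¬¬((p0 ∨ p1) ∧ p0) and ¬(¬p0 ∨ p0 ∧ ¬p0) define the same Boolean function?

E1: ¬¬((p0 ∨ p1) ∧ p0)
    = ¬¬p0
    = p0
E2: ¬(¬p0 ∨ p0 ∧ ¬p0)
    = ¬¬p0
    = p0
Both reduce to p0, so they are equivalent.

Yes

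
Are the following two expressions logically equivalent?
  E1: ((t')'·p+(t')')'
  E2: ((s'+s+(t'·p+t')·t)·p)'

E1: ((t')'·p+(t')')'
    = ((t')')'   [absorption]
    = t'   [double negation]
E2: ((s'+s+(t'·p+t')·t)·p)'
    = ((s'+s+t'·t)·p)'   [absorption]
    = ((s'+s)·p)'   [complement / identity]
    = p'   [complement / identity]
These differ: at p=0, s=0, t=1, E1 = 0 but E2 = 1.

No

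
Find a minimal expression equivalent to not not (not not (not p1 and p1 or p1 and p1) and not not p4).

p1 and p4

not not (not not (not p1 and p1 or p1 and p1) and not not p4)
= not (not (not p1 and p1 or p1 and p1) or not p4)   — De Morgan
= not (not p1 or not p4)   — distribution
= p1 and p4   — De Morgan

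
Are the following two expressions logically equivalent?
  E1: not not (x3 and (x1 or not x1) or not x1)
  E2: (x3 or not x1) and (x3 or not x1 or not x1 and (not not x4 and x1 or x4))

E1: not not (x3 and (x1 or not x1) or not x1)
    = not not (x3 or not x1)   [complement / identity]
    = x3 or not x1   [double negation]
E2: (x3 or not x1) and (x3 or not x1 or not x1 and (not not x4 and x1 or x4))
    = (x3 or not x1) and (x3 or not x1 or not x1 and (x4 and x1 or x4))   [double negation]
    = (x3 or not x1) and (x3 or not x1 or not x1 and x4)   [absorption]
    = (x3 or not x1) and (x3 or not x1)   [absorption]
    = x3 or not x1   [idempotence]
Both reduce to x3 or not x1, so they are equivalent.

Yes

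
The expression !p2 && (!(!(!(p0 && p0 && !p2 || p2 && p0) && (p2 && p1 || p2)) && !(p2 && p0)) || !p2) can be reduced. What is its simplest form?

!p2

!p2 && (!(!(!(p0 && p0 && !p2 || p2 && p0) && (p2 && p1 || p2)) && !(p2 && p0)) || !p2)
= !p2 && (!(!(!(p0 && p0 && !p2 || p2 && p0) && p2) && !(p2 && p0)) || !p2)
= !p2 && (!(p0 && p0 && !p2 || p2 && p0) && p2 || p2 && p0 || !p2)
= !p2 && (!(p0 && !p2 || p2 && p0) && p2 || p2 && p0 || !p2)
= !p2 && (!p0 && p2 || p2 && p0 || !p2)
= !p2 && (p2 || !p2)
= !p2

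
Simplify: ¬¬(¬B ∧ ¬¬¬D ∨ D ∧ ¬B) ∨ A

¬¬(¬B ∧ ¬¬¬D ∨ D ∧ ¬B) ∨ A
= ¬B ∧ ¬¬¬D ∨ D ∧ ¬B ∨ A   — double negation
= ¬B ∧ ¬D ∨ D ∧ ¬B ∨ A   — double negation
= ¬B ∨ A   — distribution

¬B ∨ A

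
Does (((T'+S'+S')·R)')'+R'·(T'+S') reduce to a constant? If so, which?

no

(((T'+S'+S')·R)')'+R'·(T'+S')
= (T'+S'+S')·R+R'·(T'+S')   (double negation)
= (T'+S')·R+R'·(T'+S')   (idempotence)
= T'+S'   (distribution)
This depends on S, T, so it is not a constant.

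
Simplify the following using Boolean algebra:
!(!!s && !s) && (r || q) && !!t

(r || q) && t

!(!!s && !s) && (r || q) && !!t
= (!s || s) && (r || q) && !!t   [De Morgan]
= (!s || s) && (r || q) && t   [double negation]
= (r || q) && t   [complement / identity]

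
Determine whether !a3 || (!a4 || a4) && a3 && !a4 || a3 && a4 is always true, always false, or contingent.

!a3 || (!a4 || a4) && a3 && !a4 || a3 && a4
= !a3 || a3 && !a4 || a3 && a4   — complement / identity
= !a3 || a3   — distribution
= true   — complement

always true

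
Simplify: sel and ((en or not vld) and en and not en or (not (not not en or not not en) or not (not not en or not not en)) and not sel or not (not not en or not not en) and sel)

sel and ((en or not vld) and en and not en or (not (not not en or not not en) or not (not not en or not not en)) and not sel or not (not not en or not not en) and sel)
= sel and ((en or not vld) and en and not en or not (not not en or not not en) and not sel or not (not not en or not not en) and sel)
= sel and ((en or not vld) and en and not en or not (not not en or not not en))
= sel and (en and not en or not (not not en or not not en))
= sel and (en and not en or not en and not en)
= sel and not en

sel and not en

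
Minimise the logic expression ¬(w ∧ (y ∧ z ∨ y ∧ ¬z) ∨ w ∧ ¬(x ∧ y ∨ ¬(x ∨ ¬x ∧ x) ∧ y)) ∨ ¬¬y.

¬w ∨ y

¬(w ∧ (y ∧ z ∨ y ∧ ¬z) ∨ w ∧ ¬(x ∧ y ∨ ¬(x ∨ ¬x ∧ x) ∧ y)) ∨ ¬¬y
= ¬(w ∧ (y ∧ z ∨ y ∧ ¬z) ∨ w ∧ ¬(x ∧ y ∨ ¬(x ∨ ¬x ∧ x) ∧ y)) ∨ y
= ¬(w ∧ (y ∧ z ∨ y ∧ ¬z) ∨ w ∧ ¬(x ∧ y ∨ ¬x ∧ y)) ∨ y
= ¬(w ∧ (y ∧ z ∨ y ∧ ¬z) ∨ w ∧ ¬y) ∨ y
= ¬(w ∧ y ∨ w ∧ ¬y) ∨ y
= ¬w ∨ y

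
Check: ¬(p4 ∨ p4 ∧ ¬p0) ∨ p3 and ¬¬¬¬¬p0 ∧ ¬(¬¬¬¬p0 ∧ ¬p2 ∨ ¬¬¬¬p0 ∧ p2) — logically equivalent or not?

E1: ¬(p4 ∨ p4 ∧ ¬p0) ∨ p3
    = ¬p4 ∨ p3   [absorption]
E2: ¬¬¬¬¬p0 ∧ ¬(¬¬¬¬p0 ∧ ¬p2 ∨ ¬¬¬¬p0 ∧ p2)
    = ¬¬¬¬¬p0 ∧ ¬¬¬¬¬p0   [distribution]
    = ¬¬¬¬¬p0   [idempotence]
    = ¬¬¬p0   [double negation]
    = ¬p0   [double negation]
These differ: at p0=1, p2=0, p3=1, p4=1, E1 = 1 but E2 = 0.

No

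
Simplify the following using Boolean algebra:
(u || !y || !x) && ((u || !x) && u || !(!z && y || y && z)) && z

(u || !y || !x) && ((u || !x) && u || !(!z && y || y && z)) && z
= (u || !y || !x) && (u || !(!z && y || y && z)) && z   (absorption)
= (u || !y || !x) && (u || !y) && z   (distribution)
= (u || !y) && z   (absorption)

(u || !y) && z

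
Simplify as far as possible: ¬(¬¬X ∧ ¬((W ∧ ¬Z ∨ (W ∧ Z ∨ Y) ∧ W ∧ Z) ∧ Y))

¬X ∨ W ∧ Y

¬(¬¬X ∧ ¬((W ∧ ¬Z ∨ (W ∧ Z ∨ Y) ∧ W ∧ Z) ∧ Y))
= ¬(¬¬X ∧ ¬((W ∧ ¬Z ∨ W ∧ Z) ∧ Y))   (absorption)
= ¬(¬¬X ∧ ¬(W ∧ Y))   (distribution)
= ¬X ∨ W ∧ Y   (De Morgan)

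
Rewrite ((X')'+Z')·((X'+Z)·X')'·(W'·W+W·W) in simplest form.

X·W

((X')'+Z')·((X'+Z)·X')'·(W'·W+W·W)
= ((X')'+Z')·(X')'·(W'·W+W·W)
= (X')'·(W'·W+W·W)
= X·(W'·W+W·W)
= X·W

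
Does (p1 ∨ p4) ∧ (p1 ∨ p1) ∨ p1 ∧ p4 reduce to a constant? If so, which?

(p1 ∨ p4) ∧ (p1 ∨ p1) ∨ p1 ∧ p4
= (p1 ∨ p4) ∧ p1 ∨ p1 ∧ p4   [idempotence]
= p1 ∨ p1 ∧ p4   [absorption]
= p1   [absorption]
This depends on p1, so it is not a constant.

no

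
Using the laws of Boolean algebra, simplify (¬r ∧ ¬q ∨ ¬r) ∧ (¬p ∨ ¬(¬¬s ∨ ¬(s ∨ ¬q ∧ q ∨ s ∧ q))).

¬r ∧ ¬p

(¬r ∧ ¬q ∨ ¬r) ∧ (¬p ∨ ¬(¬¬s ∨ ¬(s ∨ ¬q ∧ q ∨ s ∧ q)))
= (¬r ∧ ¬q ∨ ¬r) ∧ (¬p ∨ ¬(¬¬s ∨ ¬(s ∨ s ∧ q)))   (complement / identity)
= ¬r ∧ (¬p ∨ ¬(¬¬s ∨ ¬(s ∨ s ∧ q)))   (absorption)
= ¬r ∧ (¬p ∨ ¬(¬¬s ∨ ¬s))   (absorption)
= ¬r ∧ (¬p ∨ ¬s ∧ s)   (De Morgan)
= ¬r ∧ ¬p   (complement / identity)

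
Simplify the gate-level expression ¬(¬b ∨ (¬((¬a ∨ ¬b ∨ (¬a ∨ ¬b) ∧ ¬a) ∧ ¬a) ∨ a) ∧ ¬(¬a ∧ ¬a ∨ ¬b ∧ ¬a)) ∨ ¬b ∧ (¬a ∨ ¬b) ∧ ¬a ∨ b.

¬(¬b ∨ (¬((¬a ∨ ¬b ∨ (¬a ∨ ¬b) ∧ ¬a) ∧ ¬a) ∨ a) ∧ ¬(¬a ∧ ¬a ∨ ¬b ∧ ¬a)) ∨ ¬b ∧ (¬a ∨ ¬b) ∧ ¬a ∨ b
= ¬(¬b ∨ (¬((¬a ∨ ¬b ∨ (¬a ∨ ¬b) ∧ ¬a) ∧ ¬a) ∨ a) ∧ ¬((¬a ∨ ¬b) ∧ ¬a)) ∨ ¬b ∧ (¬a ∨ ¬b) ∧ ¬a ∨ b   [distribution]
= ¬(¬b ∨ (¬((¬a ∨ ¬b) ∧ ¬a) ∨ a) ∧ ¬((¬a ∨ ¬b) ∧ ¬a)) ∨ ¬b ∧ (¬a ∨ ¬b) ∧ ¬a ∨ b   [absorption]
= ¬(¬b ∨ ¬((¬a ∨ ¬b) ∧ ¬a)) ∨ ¬b ∧ (¬a ∨ ¬b) ∧ ¬a ∨ b   [absorption]
= b ∧ (¬a ∨ ¬b) ∧ ¬a ∨ ¬b ∧ (¬a ∨ ¬b) ∧ ¬a ∨ b   [De Morgan]
= (¬a ∨ ¬b) ∧ ¬a ∨ b   [distribution]
= ¬a ∨ b   [absorption]

¬a ∨ b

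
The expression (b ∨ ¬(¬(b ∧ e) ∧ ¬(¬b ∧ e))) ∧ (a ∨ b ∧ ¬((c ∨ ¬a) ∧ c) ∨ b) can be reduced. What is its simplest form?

e ∧ a ∨ b

(b ∨ ¬(¬(b ∧ e) ∧ ¬(¬b ∧ e))) ∧ (a ∨ b ∧ ¬((c ∨ ¬a) ∧ c) ∨ b)
= (b ∨ ¬(¬(b ∧ e) ∧ ¬(¬b ∧ e))) ∧ (a ∨ b ∧ ¬c ∨ b)   — absorption
= (b ∨ ¬(¬(b ∧ e) ∧ ¬(¬b ∧ e))) ∧ (a ∨ b)   — absorption
= (b ∨ b ∧ e ∨ ¬b ∧ e) ∧ (a ∨ b)   — De Morgan
= (b ∧ e ∨ ¬b ∧ e) ∧ a ∨ b   — distribution
= e ∧ a ∨ b   — distribution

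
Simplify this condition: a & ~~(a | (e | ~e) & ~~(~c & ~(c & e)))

a

a & ~~(a | (e | ~e) & ~~(~c & ~(c & e)))
= a & ~~(a | (e | ~e) & ~(c | c & e))   [De Morgan]
= a & ~~(a | (e | ~e) & ~c)   [absorption]
= a & ~~(a | ~c)   [complement / identity]
= a & (a | ~c)   [double negation]
= a   [absorption]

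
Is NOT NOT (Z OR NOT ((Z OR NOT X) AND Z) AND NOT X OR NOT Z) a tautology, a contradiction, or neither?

tautology

NOT NOT (Z OR NOT ((Z OR NOT X) AND Z) AND NOT X OR NOT Z)
= NOT NOT (Z OR NOT Z AND NOT X OR NOT Z)
= Z OR NOT Z AND NOT X OR NOT Z
= Z OR NOT Z
= TRUE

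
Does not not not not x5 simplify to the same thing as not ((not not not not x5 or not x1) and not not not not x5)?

No

E1: not not not not x5
    = not not x5
    = x5
E2: not ((not not not not x5 or not x1) and not not not not x5)
    = not not not not not x5
    = not not not x5
    = not x5
These differ: at x1=0, x5=0, E1 = 0 but E2 = 1.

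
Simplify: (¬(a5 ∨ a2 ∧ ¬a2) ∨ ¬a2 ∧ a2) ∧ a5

(¬(a5 ∨ a2 ∧ ¬a2) ∨ ¬a2 ∧ a2) ∧ a5
= ¬(a5 ∨ a2 ∧ ¬a2) ∧ a5
= ¬a5 ∧ a5
= False

False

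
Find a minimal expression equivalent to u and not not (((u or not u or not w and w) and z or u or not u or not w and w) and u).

u and not not (((u or not u or not w and w) and z or u or not u or not w and w) and u)
= u and not not ((u or not u or not w and w) and u)   — absorption
= u and not not ((u or not u) and u)   — complement / identity
= u and not not u   — complement / identity
= u and u   — double negation
= u   — idempotence

u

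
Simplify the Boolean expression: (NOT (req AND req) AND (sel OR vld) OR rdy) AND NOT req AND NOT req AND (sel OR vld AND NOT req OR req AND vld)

(NOT (req AND req) AND (sel OR vld) OR rdy) AND NOT req AND NOT req AND (sel OR vld AND NOT req OR req AND vld)
= (NOT (req AND req) AND (sel OR vld) OR rdy) AND NOT req AND (sel OR vld AND NOT req OR req AND vld)   [idempotence]
= (NOT req AND (sel OR vld) OR rdy) AND NOT req AND (sel OR vld AND NOT req OR req AND vld)   [idempotence]
= (NOT req AND (sel OR vld) OR rdy) AND NOT req AND (sel OR vld)   [distribution]
= NOT req AND (sel OR vld)   [absorption]

NOT req AND (sel OR vld)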